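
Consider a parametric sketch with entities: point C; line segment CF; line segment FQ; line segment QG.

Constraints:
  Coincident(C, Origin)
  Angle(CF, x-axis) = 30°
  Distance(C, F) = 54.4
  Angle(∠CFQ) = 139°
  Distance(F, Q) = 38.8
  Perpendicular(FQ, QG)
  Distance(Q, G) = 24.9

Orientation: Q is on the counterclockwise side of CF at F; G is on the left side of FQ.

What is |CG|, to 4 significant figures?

80.58

C is at the origin; CF runs at 30.0° with length 54.4, so F = 54.4·(cos 30.0°, sin 30.0°) = (47.11, 27.20). ∠CFQ = 139.0°, so FQ runs at 30.0° + (180° − 139.0°) = 71.00° from the x-axis; with |FQ| = 38.8, Q = F + 38.8·(cos 71.00°, sin 71.00°) = (59.74, 63.89). The perpendicularity gives QG at right angles to FQ; with |QG| = 24.9 on the left of FQ, G = Q + 24.9·(-0.9455, 0.3256) = (36.20, 71.99). Then |CG| = |G − C| = 80.58.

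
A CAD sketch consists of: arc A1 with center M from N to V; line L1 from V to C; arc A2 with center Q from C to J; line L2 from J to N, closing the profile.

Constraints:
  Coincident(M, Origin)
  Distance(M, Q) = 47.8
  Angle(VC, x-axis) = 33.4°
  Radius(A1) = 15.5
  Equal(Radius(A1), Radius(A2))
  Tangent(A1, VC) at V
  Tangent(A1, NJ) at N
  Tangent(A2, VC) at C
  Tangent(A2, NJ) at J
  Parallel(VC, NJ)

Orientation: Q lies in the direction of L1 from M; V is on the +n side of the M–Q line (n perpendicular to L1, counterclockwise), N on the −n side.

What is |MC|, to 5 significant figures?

50.250

Tangency of A1 to both parallel lines with radius 15.5 puts V and N at M ± 15.5·n: V = (-8.5325, 12.940), N = (8.5325, -12.940). Equal radii place C and J the same way about Q: C = Q + 15.5·n = (31.373, 39.253), J = Q − 15.5·n = (48.438, 13.373). Then |MC| = |C − M| = 50.250.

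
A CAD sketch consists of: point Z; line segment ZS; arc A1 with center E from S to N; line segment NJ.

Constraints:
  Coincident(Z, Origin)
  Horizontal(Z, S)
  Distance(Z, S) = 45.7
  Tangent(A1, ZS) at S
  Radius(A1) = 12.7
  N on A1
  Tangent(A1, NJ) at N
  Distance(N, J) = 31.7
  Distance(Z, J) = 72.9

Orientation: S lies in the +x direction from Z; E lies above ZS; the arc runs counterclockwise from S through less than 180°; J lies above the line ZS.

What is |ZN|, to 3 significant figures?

59.8

Checks: |EN| = 12.70 ✓; ∠(EN, NJ) = 90.00° ✓; |NJ| = 31.70 ✓; |ZJ| = 72.90 ✓.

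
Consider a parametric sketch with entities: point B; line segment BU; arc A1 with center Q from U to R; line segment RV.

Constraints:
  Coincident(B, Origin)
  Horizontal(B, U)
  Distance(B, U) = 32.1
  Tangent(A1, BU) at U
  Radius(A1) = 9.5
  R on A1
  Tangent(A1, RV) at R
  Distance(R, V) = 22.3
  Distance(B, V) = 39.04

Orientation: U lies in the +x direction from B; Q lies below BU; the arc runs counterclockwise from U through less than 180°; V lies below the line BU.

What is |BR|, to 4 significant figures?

24.52

B is at the origin; B and U share the same y with |BU| = 32.1 and U on the +x side, so U = (32.10, 0.000). Tangency of A1 to BU means the radius QU is perpendicular to BU, so Q = U + (0, -9.5) = (32.10, -9.500). Since QR ⟂ RV (tangency), |QV| = √(9.5² + 22.3²) = 24.24 regardless of where R sits on A1. So V lies on both circle(B, 39.04) and circle(Q, 24.24); the below-BU intersection is V = (22.63, -31.81). R is the foot of the tangent from V: R = (22.60, -9.513).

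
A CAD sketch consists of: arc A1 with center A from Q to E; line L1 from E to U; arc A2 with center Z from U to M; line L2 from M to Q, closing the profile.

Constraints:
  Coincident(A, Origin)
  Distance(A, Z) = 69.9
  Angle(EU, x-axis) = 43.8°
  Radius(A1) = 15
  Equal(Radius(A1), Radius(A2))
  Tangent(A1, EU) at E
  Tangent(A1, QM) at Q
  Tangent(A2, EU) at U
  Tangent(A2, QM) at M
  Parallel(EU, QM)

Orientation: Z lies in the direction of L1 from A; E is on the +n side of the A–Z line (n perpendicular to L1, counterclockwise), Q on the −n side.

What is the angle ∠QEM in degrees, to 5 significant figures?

66.772°

Tangency of A1 to both parallel lines with radius 15.0 puts E and Q at A ± 15.0·n: E = (-10.382, 10.826), Q = (10.382, -10.826). Equal radii place U and M the same way about Z: U = Z + 15.0·n = (40.069, 59.207), M = Z − 15.0·n = (60.833, 37.554). Then cos ∠QEM = EQ·EM / (|EQ||EM|), giving 66.772°.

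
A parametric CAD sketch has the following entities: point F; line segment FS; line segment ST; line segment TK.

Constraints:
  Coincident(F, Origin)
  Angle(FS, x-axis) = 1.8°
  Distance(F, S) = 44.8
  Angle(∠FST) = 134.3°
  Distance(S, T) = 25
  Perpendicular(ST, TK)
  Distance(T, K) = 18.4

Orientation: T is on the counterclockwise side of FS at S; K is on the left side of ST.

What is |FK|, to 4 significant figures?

57.92

∠FST = 134.3°, so ST runs at 1.8° + (180° − 134.3°) = 47.50° from the x-axis; with |ST| = 25.0, T = S + 25.0·(cos 47.50°, sin 47.50°) = (61.67, 19.84). ST ⟂ TK; with |TK| = 18.4 on the left of ST, K = T + 18.4·(-0.7373, 0.6756) = (48.10, 32.27). Then |FK| = |K − F| = 57.92.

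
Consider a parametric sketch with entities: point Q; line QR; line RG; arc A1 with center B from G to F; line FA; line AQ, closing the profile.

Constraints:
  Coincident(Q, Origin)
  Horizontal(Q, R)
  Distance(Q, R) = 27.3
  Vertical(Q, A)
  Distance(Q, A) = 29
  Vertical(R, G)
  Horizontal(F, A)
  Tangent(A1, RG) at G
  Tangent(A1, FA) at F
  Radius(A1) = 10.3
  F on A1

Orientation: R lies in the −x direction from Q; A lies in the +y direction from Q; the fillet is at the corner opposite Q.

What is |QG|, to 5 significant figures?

33.090

Q is at the origin; QR is horizontal with |QR| = 27.3 and R on the −x side, so R = (-27.300, 0.0000). QA is vertical with |QA| = 29.0 and A on the +y side, so A = (0.0000, 29.000). The virtual corner opposite Q is at (-27.300, 29.000). The tangent condition forces BG to be normal to RG and since A1 is tangent to FA there, BF ⟂ FA, with radius 10.3, so the center B sits 10.3 in from both sides at B = (-17.000, 18.700). That places the tangent points at G = (-27.300, 18.700) on RG and F = (-17.000, 29.000) on FA. Then |QG| = |G − Q| = 33.090.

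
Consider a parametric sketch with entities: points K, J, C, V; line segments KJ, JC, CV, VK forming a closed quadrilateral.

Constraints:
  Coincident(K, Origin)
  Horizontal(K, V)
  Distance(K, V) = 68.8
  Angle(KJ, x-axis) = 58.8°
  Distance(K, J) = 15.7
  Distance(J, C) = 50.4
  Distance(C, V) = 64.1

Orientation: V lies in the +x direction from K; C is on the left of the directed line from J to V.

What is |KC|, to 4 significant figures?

66.09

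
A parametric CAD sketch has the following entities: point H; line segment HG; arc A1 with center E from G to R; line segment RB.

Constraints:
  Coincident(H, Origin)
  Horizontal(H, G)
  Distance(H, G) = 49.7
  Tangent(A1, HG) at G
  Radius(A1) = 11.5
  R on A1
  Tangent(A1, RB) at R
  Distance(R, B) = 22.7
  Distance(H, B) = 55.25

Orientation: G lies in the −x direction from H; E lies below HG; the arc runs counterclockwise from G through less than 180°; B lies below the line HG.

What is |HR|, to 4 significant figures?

61.14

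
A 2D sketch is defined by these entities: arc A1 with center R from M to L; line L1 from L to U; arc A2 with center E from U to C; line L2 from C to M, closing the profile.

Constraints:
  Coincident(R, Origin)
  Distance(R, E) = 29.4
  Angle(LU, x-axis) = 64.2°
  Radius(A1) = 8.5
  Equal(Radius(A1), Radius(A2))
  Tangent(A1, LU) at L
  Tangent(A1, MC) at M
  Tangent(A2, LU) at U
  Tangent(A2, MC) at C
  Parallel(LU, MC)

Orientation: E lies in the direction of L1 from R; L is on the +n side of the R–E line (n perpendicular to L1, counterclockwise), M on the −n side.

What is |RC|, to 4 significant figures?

30.60

The slot axis is L1's direction at 64.2°, so u = (cos 64.2°, sin 64.2°) = (0.4352, 0.9003) and n = (−sin 64.2°, cos 64.2°) = (-0.9003, 0.4352). R is at the origin and E lies 29.4 along u from R, so E = 29.4·u = (12.80, 26.47). Tangency of A1 to both parallel lines with radius 8.5 puts L and M at R ± 8.5·n: L = (-7.653, 3.699), M = (7.653, -3.699). Equal radii place U and C the same way about E: U = E + 8.5·n = (5.143, 30.17), C = E − 8.5·n = (20.45, 22.77). Then |RC| = |C − R| = 30.60.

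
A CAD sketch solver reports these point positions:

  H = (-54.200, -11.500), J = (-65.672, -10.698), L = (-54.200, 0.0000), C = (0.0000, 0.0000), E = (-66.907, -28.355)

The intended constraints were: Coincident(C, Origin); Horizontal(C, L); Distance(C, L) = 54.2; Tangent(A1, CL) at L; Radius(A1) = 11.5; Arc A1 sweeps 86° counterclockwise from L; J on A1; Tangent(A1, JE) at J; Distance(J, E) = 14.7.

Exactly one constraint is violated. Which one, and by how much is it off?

Distance(J, E) = 14.7 — off by 3.00.

C = (0.00, 0.00) ✓; C.y = 0.00, L.y = 0.00 ✓; |CL| = 54.20 ✓; ∠(HL, LC) = 90.00° ✓; |HL| = 11.50 ✓; bearing(H→J) − bearing(H→L) = 86.00° ✓; |HJ| = 11.50 ✓; ∠(HJ, JE) = 90.00° ✓; |JE| = 17.70 ✗.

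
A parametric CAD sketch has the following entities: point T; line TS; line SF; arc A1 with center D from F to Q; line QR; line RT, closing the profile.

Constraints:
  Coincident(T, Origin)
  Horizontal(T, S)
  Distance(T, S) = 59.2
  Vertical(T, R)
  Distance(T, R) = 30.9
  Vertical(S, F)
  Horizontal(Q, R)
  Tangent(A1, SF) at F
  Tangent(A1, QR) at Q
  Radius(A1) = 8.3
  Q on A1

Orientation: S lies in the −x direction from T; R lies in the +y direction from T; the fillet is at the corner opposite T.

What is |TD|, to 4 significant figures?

55.69

T is at the origin; TS is horizontal with |TS| = 59.2 and S on the −x side, so S = (-59.20, 0.000). T and R share the same x with |TR| = 30.9 and R on the +y side, so R = (0.000, 30.90). The virtual corner opposite T is at (-59.20, 30.90). Since A1 is tangent to SF there, DF ⟂ SF and tangency of A1 to QR means the radius DQ is perpendicular to QR, with radius 8.3, so the center D sits 8.3 in from both sides at D = (-50.90, 22.60). Then |TD| = |D − T| = 55.69.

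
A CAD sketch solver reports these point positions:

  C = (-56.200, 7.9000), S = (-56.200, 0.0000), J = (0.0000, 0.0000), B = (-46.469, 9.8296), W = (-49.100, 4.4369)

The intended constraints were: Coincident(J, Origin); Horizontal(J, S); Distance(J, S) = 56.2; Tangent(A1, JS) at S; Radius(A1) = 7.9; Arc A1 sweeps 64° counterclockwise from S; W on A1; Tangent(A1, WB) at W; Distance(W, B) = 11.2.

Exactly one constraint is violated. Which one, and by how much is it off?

Distance(W, B) = 11.2 — off by 5.20.

J = (0.00, 0.00) ✓; J.y = 0.00, S.y = 0.00 ✓; |JS| = 56.20 ✓; ∠(CS, SJ) = 90.00° ✓; |CS| = 7.900 ✓; bearing(C→W) − bearing(C→S) = 64.00° ✓; |CW| = 7.900 ✓; ∠(CW, WB) = 90.01° ✓; |WB| = 6.000 ✗.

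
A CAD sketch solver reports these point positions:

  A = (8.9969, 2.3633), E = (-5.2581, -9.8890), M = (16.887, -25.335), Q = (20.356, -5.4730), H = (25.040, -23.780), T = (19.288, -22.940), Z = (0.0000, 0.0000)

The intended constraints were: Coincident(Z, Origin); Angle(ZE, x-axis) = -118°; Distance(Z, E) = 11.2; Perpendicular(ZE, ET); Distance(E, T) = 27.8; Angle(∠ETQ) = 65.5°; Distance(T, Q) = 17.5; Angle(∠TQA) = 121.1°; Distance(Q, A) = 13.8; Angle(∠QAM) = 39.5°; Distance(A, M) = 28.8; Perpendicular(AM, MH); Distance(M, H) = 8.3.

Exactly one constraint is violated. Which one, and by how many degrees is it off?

Perpendicular(AM, MH) — off by 5.10°.

Z = (0.00, 0.00) ✓; ZE at -118.0° ✓; |ZE| = 11.20 ✓; ∠(ZE, ET) = 90.00° ✓; |ET| = 27.80 ✓; ∠ETQ = 65.50° ✓; |TQ| = 17.50 ✓; ∠TQA = 121.1° ✓; |QA| = 13.80 ✓; ∠QAM = 39.50° ✓; |AM| = 28.80 ✓; ∠(AM, MH) = 84.90° ✗; |MH| = 8.300 ✓.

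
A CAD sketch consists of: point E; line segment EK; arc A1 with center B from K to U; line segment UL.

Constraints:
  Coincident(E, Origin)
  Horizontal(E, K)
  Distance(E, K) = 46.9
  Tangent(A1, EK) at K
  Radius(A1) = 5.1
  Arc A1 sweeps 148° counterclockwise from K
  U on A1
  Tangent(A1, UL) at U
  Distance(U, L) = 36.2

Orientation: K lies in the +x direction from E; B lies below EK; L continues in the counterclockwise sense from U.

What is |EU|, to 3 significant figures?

45.2

E is at the origin; EK is horizontal with |EK| = 46.9 and K on the +x side, so K = (46.9, 0.00). Since A1 is tangent to EK there, BK ⟂ EK, so B = K + (0, -5.1) = (46.9, -5.10). On A1, K sits at bearing 90° from B; a 148° counterclockwise sweep puts U at bearing 238°, so U = B + 5.1·(cos 238°, sin 238°) = (44.2, -9.43). Then |EU| = |U − E| = 45.2.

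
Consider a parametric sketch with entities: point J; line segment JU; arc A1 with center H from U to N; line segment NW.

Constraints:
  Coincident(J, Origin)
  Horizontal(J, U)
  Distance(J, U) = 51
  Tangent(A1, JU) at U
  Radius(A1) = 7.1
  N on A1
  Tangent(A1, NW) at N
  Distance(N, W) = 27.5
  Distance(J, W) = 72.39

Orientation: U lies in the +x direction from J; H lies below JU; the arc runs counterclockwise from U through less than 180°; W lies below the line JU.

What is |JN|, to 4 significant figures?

47.45

J is at the origin; J and U share the same y with |JU| = 51.0 and U on the +x side, so U = (51.00, 0.000). The tangent condition forces HU to be normal to JU, so H = U + (0, -7.1) = (51.00, -7.100). Since HN ⟂ NW (tangency), |HW| = √(7.1² + 27.5²) = 28.40 regardless of where N sits on A1. So W lies on both circle(J, 72.39) and circle(H, 28.40); the below-JU intersection is W = (65.04, -31.79). N is the foot of the tangent from W: N = (45.90, -12.04).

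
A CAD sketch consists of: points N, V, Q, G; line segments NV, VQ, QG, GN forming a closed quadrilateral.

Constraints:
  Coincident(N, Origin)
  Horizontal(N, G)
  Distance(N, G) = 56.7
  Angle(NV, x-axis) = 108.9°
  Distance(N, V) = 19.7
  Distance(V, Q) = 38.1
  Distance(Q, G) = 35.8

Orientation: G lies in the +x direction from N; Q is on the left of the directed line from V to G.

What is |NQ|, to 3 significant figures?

40.0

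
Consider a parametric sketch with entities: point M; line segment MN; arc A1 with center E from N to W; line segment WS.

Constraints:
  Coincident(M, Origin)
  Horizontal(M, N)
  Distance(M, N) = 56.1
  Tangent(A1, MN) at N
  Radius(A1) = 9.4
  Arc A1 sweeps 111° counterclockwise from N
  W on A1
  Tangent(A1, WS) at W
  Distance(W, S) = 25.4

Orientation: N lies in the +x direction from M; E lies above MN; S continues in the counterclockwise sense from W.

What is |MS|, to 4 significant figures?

66.64

On A1, N sits at bearing -90° from E; a 111° counterclockwise sweep puts W at bearing 21°, so W = E + 9.4·(cos 21°, sin 21°) = (64.88, 12.77). A1 meets WS tangentially, so EW is at right angles to WS, so WS runs along (−sin 21°, cos 21°); with |WS| = 25.4, S = (55.77, 36.48). Then |MS| = |S − M| = 66.64.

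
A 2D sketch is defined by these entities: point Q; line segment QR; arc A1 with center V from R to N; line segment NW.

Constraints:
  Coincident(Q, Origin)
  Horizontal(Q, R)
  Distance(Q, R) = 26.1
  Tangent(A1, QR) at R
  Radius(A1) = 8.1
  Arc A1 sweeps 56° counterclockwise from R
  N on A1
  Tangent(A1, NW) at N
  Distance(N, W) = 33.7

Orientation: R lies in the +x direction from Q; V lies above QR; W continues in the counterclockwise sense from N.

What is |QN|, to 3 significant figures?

33.0

Q is at the origin; Q and R share the same y with |QR| = 26.1 and R on the +x side, so R = (26.1, 0.00). The tangent condition forces VR to be normal to QR, so V = R + (0, 8.1) = (26.1, 8.10). On A1, R sits at bearing -90° from V; a 56° counterclockwise sweep puts N at bearing -34°, so N = V + 8.1·(cos -34°, sin -34°) = (32.8, 3.57). Then |QN| = |N − Q| = 33.0.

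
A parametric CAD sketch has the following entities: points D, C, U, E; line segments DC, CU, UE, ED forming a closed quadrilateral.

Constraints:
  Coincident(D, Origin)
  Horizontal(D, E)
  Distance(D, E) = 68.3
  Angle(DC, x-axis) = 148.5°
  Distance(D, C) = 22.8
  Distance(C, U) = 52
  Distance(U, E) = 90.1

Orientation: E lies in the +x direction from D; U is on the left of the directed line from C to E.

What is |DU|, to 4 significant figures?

59.78

D is at the origin; D and E share the same y with |DE| = 68.3 and E in +x, so E = (68.3, 0). DC runs at 148.5° with |DC| = 22.8, so C = (-19.44, 11.91). U is determined by |CU| = 52.0 and |UE| = 90.1 together: it lies at the intersection of circle(C, 52.0) and circle(E, 90.1). With |CE| = 88.55, the foot of the radical line on CE is 13.70 from C and the perpendicular offset is √(52.0² − 13.70²) = 50.16. Taking the left-of-CE solution: U = (0.8848, 59.78).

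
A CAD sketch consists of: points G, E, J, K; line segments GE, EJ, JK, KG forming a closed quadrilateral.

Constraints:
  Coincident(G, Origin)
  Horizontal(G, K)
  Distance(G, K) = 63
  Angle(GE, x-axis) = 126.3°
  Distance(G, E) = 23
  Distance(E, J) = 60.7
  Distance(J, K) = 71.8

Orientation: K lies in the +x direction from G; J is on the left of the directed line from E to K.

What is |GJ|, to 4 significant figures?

68.68

Checks: |EJ| = 60.70 ✓; |JK| = 71.80 ✓.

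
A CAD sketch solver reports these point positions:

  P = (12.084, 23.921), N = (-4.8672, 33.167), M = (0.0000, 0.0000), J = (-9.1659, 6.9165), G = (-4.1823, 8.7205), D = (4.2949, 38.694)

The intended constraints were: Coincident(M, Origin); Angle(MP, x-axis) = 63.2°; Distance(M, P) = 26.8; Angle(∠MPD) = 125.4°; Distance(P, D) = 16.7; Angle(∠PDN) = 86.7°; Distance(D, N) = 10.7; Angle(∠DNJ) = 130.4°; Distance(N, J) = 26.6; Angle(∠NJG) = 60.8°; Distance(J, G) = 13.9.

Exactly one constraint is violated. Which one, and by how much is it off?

Distance(J, G) = 13.9 — off by 8.60.

M = (0.00, 0.00) ✓; MP at 63.20° ✓; |MP| = 26.80 ✓; ∠MPD = 125.4° ✓; |PD| = 16.70 ✓; ∠PDN = 86.70° ✓; |DN| = 10.70 ✓; ∠DNJ = 130.4° ✓; |NJ| = 26.60 ✓; ∠NJG = 60.80° ✓; |JG| = 5.300 ✗.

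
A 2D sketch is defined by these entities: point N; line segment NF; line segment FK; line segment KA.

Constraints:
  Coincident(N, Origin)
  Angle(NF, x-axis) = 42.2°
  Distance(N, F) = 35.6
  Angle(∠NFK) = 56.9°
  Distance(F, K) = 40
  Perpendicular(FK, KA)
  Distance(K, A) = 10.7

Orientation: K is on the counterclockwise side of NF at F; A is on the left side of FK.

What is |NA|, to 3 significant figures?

28.1

∠NFK = 56.9°, so FK runs at 42.2° + (180° − 56.9°) = 165° from the x-axis; with |FK| = 40.0, K = F + 40.0·(cos 165°, sin 165°) = (-12.3, 34.1). FK is perpendicular to KA; with |KA| = 10.7 on the left of FK, A = K + 10.7·(-0.254, -0.967) = (-15.0, 23.7). Then |NA| = |A − N| = 28.1.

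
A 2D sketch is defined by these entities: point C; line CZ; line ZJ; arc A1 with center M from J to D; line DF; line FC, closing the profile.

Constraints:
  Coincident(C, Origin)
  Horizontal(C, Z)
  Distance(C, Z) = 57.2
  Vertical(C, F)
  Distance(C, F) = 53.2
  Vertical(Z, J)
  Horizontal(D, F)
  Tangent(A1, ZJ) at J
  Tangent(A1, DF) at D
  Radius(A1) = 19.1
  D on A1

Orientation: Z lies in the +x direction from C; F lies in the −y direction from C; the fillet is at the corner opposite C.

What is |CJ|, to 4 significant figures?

66.59

C is at the origin; CZ is horizontal with |CZ| = 57.2 and Z on the +x side, so Z = (57.20, 0.000). CF is vertical with |CF| = 53.2 and F on the −y side, so F = (0.000, -53.20). The virtual corner opposite C is at (57.20, -53.20). Since A1 is tangent to ZJ there, MJ ⟂ ZJ and the tangent condition forces MD to be normal to DF, with radius 19.1, so the center M sits 19.1 in from both sides at M = (38.10, -34.10). That places the tangent points at J = (57.20, -34.10) on ZJ and D = (38.10, -53.20) on DF. Then |CJ| = |J − C| = 66.59.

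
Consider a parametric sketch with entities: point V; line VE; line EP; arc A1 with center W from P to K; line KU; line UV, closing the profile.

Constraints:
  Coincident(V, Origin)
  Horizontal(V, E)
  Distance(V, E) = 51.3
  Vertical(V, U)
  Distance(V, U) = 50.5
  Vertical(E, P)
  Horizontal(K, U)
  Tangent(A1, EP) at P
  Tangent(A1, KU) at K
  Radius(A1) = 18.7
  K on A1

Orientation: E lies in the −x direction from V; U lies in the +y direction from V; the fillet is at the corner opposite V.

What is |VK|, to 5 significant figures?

60.108

V is at the origin; VE is horizontal with |VE| = 51.3 and E on the −x side, so E = (-51.300, 0.0000). V and U share the same x with |VU| = 50.5 and U on the +y side, so U = (0.0000, 50.500). The virtual corner opposite V is at (-51.300, 50.500). The tangent condition forces WP to be normal to EP and the tangent condition forces WK to be normal to KU, with radius 18.7, so the center W sits 18.7 in from both sides at W = (-32.600, 31.800). That places the tangent points at P = (-51.300, 31.800) on EP and K = (-32.600, 50.500) on KU. Then |VK| = |K − V| = 60.108.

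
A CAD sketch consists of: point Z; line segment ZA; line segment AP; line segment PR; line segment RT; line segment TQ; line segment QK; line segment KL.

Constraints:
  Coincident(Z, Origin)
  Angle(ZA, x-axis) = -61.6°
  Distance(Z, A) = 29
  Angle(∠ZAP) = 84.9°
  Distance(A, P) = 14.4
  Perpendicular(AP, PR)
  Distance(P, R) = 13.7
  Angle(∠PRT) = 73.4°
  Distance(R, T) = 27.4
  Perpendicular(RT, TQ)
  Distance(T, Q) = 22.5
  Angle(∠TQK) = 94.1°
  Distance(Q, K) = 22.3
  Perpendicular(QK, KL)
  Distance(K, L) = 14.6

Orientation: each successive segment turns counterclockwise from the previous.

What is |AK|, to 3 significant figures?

19.6

Z is at the origin; ZA runs at -61.6° with length 29.0, so A = (13.8, -25.5). ∠ZAP = 84.9° gives AP at 33.5° from the x-axis; with |AP| = 14.4, P = (25.8, -17.6). The perpendicularity gives PR at right angles to AP, so PR runs at 124°; with |PR| = 13.7, R = (18.2, -6.14). ∠PRT = 73.4° gives RT at -130° from the x-axis; with |RT| = 27.4, T = (0.664, -27.2). RT is perpendicular to TQ, so TQ runs at -39.9°; with |TQ| = 22.5, Q = (17.9, -41.6). ∠TQK = 94.1° gives QK at 46.0° from the x-axis; with |QK| = 22.3, K = (33.4, -25.5). Then |AK| = |K − A| = 19.6.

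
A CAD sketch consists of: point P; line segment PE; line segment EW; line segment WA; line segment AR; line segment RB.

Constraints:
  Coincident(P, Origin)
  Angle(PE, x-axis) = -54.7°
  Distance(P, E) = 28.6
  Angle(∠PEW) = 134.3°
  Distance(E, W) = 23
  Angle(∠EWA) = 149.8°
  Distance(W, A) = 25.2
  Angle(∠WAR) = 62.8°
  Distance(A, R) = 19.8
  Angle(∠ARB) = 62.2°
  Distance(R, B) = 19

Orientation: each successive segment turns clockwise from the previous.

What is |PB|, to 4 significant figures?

49.18

P is at the origin; PE runs at -54.7° with length 28.6, so E = (16.53, -23.34). ∠PEW = 134.3° gives EW at -100.4° from the x-axis; with |EW| = 23.0, W = (12.37, -45.96). ∠EWA = 149.8° gives WA at -130.6° from the x-axis; with |WA| = 25.2, A = (-4.025, -65.10). ∠WAR = 62.8° gives AR at 112.2° from the x-axis; with |AR| = 19.8, R = (-11.51, -46.77). ∠ARB = 62.2° gives RB at -5.600° from the x-axis; with |RB| = 19.0, B = (7.403, -48.62). Then |PB| = |B − P| = 49.18.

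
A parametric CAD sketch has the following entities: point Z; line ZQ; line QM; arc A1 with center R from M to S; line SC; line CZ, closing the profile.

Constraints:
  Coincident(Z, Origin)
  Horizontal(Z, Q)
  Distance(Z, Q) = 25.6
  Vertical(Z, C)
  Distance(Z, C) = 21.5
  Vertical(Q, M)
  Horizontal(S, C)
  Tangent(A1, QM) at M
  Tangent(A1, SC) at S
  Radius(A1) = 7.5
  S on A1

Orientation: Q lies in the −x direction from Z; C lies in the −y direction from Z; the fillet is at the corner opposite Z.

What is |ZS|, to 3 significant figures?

28.1

The virtual corner opposite Z is at (-25.6, -21.5). A1 meets QM tangentially, so RM is at right angles to QM and tangency of A1 to SC means the radius RS is perpendicular to SC, with radius 7.5, so the center R sits 7.5 in from both sides at R = (-18.1, -14.0). That places the tangent points at M = (-25.6, -14.0) on QM and S = (-18.1, -21.5) on SC. Then |ZS| = |S − Z| = 28.1.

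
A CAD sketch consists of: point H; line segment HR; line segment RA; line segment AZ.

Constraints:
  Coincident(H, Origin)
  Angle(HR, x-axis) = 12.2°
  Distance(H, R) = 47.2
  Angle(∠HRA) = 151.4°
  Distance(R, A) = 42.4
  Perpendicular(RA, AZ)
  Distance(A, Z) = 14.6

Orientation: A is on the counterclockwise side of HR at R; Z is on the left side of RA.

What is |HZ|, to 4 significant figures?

84.22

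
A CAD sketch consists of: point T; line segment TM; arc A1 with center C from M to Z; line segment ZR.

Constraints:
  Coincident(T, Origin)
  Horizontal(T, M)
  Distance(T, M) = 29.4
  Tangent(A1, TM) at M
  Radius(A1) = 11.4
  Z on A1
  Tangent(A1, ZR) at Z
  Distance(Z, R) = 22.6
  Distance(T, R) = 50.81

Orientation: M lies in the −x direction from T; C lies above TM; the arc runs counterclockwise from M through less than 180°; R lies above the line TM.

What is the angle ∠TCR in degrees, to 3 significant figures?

126°

Checks: |CM| = 11.40 ✓; |CZ| = 11.40 ✓; ∠(CZ, ZR) = 90.00° ✓; |ZR| = 22.60 ✓; |TR| = 50.81 ✓.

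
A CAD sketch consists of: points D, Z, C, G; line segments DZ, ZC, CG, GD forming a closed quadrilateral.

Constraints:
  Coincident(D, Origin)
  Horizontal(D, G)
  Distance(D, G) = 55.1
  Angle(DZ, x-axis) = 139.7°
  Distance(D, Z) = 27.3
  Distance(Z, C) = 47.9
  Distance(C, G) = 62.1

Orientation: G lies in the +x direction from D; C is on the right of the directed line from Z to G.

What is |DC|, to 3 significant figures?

26.1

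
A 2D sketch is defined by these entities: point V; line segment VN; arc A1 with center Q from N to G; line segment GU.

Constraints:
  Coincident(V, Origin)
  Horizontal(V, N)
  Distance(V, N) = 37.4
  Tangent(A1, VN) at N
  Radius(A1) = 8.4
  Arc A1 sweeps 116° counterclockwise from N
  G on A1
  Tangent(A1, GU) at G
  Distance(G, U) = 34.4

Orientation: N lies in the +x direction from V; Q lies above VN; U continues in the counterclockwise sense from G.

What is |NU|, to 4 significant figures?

43.66

V is at the origin; V and N share the same y with |VN| = 37.4 and N on the +x side, so N = (37.40, 0.000). Since A1 is tangent to VN there, QN ⟂ VN, so Q = N + (0, 8.4) = (37.40, 8.400). On A1, N sits at bearing -90° from Q; a 116° counterclockwise sweep puts G at bearing 26°, so G = Q + 8.4·(cos 26°, sin 26°) = (44.95, 12.08). Since A1 is tangent to GU there, QG ⟂ GU, so GU runs along (−sin 26°, cos 26°); with |GU| = 34.4, U = (29.87, 43.00). Then |NU| = |U − N| = 43.66.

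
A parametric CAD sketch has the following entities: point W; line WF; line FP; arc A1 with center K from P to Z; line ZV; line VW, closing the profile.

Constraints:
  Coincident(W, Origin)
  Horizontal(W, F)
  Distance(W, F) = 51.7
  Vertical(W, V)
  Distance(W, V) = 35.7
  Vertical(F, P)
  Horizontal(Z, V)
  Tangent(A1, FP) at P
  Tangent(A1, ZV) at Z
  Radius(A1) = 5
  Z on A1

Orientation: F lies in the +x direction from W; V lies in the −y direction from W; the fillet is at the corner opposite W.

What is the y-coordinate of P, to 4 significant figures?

-30.70

The virtual corner opposite W is at (51.70, -35.70). The tangent condition forces KP to be normal to FP and since A1 is tangent to ZV there, KZ ⟂ ZV, with radius 5.0, so the center K sits 5.0 in from both sides at K = (46.70, -30.70). That places the tangent points at P = (51.70, -30.70) on FP and Z = (46.70, -35.70) on ZV. So P.y = -30.70.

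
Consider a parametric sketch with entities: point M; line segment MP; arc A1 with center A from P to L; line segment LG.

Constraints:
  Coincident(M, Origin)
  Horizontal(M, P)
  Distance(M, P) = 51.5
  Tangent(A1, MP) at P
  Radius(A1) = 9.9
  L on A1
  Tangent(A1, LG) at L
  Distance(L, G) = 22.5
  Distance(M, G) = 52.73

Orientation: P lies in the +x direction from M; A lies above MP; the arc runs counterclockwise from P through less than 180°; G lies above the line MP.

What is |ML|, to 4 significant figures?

60.68

Checks: |AL| = 9.900 ✓; ∠(AL, LG) = 90.00° ✓; |LG| = 22.50 ✓; |MG| = 52.73 ✓.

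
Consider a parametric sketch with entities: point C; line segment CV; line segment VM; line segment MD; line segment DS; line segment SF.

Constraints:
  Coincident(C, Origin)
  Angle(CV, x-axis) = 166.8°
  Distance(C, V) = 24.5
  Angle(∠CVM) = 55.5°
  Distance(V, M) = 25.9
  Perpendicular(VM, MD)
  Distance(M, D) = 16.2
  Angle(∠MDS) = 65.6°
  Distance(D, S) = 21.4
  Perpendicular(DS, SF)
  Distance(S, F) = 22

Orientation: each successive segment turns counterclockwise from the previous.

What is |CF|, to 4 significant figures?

32.91

C is at the origin; CV runs at 166.8° with length 24.5, so V = (-23.85, 5.595). ∠CVM = 55.5° gives VM at -68.70° from the x-axis; with |VM| = 25.9, M = (-14.44, -18.54). VM is perpendicular to MD, so MD runs at 21.30°; with |MD| = 16.2, D = (0.6489, -12.65). ∠MDS = 65.6° gives DS at 135.7° from the x-axis; with |DS| = 21.4, S = (-14.67, 2.295). DS ⟂ SF, so SF runs at -134.3°; with |SF| = 22.0, F = (-30.03, -13.45). Then |CF| = |F − C| = 32.91.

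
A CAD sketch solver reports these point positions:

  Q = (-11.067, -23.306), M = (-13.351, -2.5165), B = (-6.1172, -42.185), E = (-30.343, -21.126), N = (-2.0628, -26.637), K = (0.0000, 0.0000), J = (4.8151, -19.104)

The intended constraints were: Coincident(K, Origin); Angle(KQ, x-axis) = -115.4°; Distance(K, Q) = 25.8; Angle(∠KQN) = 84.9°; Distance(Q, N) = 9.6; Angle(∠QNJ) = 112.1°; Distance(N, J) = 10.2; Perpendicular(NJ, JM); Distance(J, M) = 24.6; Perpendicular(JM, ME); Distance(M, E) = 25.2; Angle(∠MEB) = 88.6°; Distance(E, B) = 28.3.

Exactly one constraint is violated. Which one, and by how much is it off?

Distance(E, B) = 28.3 — off by 3.80.

K = (0.00, 0.00) ✓; KQ at -115.4° ✓; |KQ| = 25.80 ✓; ∠KQN = 84.90° ✓; |QN| = 9.601 ✓; ∠QNJ = 112.1° ✓; |NJ| = 10.20 ✓; ∠(NJ, JM) = 90.00° ✓; |JM| = 24.60 ✓; ∠(JM, ME) = 90.00° ✓; |ME| = 25.20 ✓; ∠MEB = 88.60° ✓; |EB| = 32.10 ✗.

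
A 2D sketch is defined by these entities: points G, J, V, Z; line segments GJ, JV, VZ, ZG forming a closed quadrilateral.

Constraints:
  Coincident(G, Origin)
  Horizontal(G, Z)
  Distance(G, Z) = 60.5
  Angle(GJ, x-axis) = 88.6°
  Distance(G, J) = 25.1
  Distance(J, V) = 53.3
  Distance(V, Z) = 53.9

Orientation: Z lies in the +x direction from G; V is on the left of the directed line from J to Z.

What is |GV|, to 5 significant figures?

69.866

Checks: |JV| = 53.30 ✓; |VZ| = 53.90 ✓.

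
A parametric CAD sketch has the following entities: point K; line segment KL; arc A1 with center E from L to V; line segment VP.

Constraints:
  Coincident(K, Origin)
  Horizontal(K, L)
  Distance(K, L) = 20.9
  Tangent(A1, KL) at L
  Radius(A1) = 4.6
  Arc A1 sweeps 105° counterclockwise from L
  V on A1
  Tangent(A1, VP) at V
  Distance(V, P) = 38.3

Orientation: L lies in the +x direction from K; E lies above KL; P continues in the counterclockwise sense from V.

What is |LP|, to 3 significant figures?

43.1

K is at the origin; K and L share the same y with |KL| = 20.9 and L on the +x side, so L = (20.9, 0.00). Tangency of A1 to KL means the radius EL is perpendicular to KL, so E = L + (0, 4.6) = (20.9, 4.60). On A1, L sits at bearing -90° from E; a 105° counterclockwise sweep puts V at bearing 15°, so V = E + 4.6·(cos 15°, sin 15°) = (25.3, 5.79). Since A1 is tangent to VP there, EV ⟂ VP, so VP runs along (−sin 15°, cos 15°); with |VP| = 38.3, P = (15.4, 42.8). Then |LP| = |P − L| = 43.1.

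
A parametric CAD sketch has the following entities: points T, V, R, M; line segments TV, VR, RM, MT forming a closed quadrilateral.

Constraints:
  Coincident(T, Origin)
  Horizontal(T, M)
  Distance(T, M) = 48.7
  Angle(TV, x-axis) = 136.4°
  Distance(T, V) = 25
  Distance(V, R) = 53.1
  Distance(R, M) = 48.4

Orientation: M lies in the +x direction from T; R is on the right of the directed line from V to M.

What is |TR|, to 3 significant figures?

29.7

Checks: |VR| = 53.10 ✓; |RM| = 48.40 ✓.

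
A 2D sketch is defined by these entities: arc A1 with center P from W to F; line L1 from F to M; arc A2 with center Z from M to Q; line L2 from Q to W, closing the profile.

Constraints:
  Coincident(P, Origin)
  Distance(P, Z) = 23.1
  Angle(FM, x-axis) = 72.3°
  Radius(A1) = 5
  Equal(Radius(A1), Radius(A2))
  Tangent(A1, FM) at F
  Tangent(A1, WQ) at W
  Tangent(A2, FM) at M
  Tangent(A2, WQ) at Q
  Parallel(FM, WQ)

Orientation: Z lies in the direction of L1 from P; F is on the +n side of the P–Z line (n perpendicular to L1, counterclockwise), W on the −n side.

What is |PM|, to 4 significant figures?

23.63

Tangency of A1 to both parallel lines with radius 5.0 puts F and W at P ± 5.0·n: F = (-4.763, 1.520), W = (4.763, -1.520). Equal radii place M and Q the same way about Z: M = Z + 5.0·n = (2.260, 23.53), Q = Z − 5.0·n = (11.79, 20.49). Then |PM| = |M − P| = 23.63.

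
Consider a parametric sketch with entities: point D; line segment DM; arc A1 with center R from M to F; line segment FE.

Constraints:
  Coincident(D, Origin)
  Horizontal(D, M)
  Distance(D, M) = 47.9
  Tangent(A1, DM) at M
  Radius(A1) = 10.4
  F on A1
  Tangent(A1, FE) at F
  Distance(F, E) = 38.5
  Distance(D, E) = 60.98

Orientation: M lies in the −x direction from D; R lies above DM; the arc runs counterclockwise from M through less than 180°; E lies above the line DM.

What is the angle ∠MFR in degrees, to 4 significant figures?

45.58°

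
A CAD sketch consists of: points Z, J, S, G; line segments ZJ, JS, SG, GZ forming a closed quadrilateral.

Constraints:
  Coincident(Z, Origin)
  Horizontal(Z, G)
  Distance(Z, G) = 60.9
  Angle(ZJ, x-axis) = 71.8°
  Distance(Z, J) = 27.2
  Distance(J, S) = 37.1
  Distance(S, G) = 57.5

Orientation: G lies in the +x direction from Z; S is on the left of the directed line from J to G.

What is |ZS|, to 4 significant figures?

62.43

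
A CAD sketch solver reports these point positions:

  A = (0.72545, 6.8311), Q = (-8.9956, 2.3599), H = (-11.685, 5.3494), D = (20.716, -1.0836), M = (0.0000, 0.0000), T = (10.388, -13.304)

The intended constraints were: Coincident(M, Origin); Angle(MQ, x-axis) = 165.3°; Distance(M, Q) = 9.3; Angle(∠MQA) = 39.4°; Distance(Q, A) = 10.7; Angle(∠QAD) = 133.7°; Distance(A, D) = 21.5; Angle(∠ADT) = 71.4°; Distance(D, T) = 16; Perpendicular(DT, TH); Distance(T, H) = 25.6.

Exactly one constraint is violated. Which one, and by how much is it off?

Distance(T, H) = 25.6 — off by 3.30.

M = (0.00, 0.00) ✓; MQ at 165.3° ✓; |MQ| = 9.300 ✓; ∠MQA = 39.40° ✓; |QA| = 10.70 ✓; ∠QAD = 133.7° ✓; |AD| = 21.50 ✓; ∠ADT = 71.40° ✓; |DT| = 16.00 ✓; ∠(DT, TH) = 90.00° ✓; |TH| = 28.90 ✗.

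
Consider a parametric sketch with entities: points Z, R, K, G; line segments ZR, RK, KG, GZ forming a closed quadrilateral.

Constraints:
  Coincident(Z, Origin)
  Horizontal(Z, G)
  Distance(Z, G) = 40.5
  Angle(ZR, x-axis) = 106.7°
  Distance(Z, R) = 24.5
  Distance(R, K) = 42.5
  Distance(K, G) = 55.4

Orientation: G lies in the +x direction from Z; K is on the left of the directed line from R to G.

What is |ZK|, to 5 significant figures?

57.879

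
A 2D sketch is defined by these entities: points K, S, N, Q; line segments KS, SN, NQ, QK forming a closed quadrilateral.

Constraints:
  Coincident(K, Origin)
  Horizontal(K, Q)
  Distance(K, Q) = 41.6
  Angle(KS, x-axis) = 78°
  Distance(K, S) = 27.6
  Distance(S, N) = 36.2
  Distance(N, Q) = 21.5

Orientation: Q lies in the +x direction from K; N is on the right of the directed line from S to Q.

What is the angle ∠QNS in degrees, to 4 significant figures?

98.95°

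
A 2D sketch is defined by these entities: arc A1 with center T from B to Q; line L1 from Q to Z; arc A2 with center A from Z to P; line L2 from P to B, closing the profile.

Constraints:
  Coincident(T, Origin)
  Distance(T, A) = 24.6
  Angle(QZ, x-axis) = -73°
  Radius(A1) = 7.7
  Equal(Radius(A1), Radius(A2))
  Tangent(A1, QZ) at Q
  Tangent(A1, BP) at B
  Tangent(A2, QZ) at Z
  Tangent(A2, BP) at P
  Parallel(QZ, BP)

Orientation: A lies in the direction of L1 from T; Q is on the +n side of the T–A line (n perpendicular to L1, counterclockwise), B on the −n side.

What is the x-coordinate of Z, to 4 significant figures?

14.56

The slot axis is L1's direction at -73.0°, so u = (cos -73.0°, sin -73.0°) = (0.2924, -0.9563) and n = (−sin -73.0°, cos -73.0°) = (0.9563, 0.2924). T is at the origin and A lies 24.6 along u from T, so A = 24.6·u = (7.192, -23.53). Tangency of A1 to both parallel lines with radius 7.7 puts Q and B at T ± 7.7·n: Q = (7.364, 2.251), B = (-7.364, -2.251). Equal radii place Z and P the same way about A: Z = A + 7.7·n = (14.56, -21.27), P = A − 7.7·n = (-0.1712, -25.78). So Z.x = 14.56.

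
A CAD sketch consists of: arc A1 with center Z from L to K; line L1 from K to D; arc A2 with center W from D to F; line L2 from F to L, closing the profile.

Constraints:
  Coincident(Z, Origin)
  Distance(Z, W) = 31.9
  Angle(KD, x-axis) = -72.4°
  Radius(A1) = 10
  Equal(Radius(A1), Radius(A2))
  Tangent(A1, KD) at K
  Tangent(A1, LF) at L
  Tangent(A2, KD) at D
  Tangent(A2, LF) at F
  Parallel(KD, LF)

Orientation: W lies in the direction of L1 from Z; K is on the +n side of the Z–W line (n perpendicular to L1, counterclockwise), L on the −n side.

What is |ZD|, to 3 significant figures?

33.4

The slot axis is L1's direction at -72.4°, so u = (cos -72.4°, sin -72.4°) = (0.302, -0.953) and n = (−sin -72.4°, cos -72.4°) = (0.953, 0.302). Z is at the origin and W lies 31.9 along u from Z, so W = 31.9·u = (9.65, -30.4). Tangency of A1 to both parallel lines with radius 10.0 puts K and L at Z ± 10.0·n: K = (9.53, 3.02), L = (-9.53, -3.02). Equal radii place D and F the same way about W: D = W + 10.0·n = (19.2, -27.4), F = W − 10.0·n = (0.114, -33.4). Then |ZD| = |D − Z| = 33.4.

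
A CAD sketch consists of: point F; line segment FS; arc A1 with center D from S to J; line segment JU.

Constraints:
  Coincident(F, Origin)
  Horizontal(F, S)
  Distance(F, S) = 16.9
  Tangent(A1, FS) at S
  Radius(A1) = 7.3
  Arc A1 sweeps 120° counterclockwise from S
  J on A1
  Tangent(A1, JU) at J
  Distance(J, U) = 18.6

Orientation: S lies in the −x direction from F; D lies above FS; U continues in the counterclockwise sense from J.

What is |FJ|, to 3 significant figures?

15.2

F is at the origin; F and S share the same y with |FS| = 16.9 and S on the −x side, so S = (-16.9, 0.00). The tangent condition forces DS to be normal to FS, so D = S + (0, 7.3) = (-16.9, 7.30). On A1, S sits at bearing -90° from D; a 120° counterclockwise sweep puts J at bearing 30°, so J = D + 7.3·(cos 30°, sin 30°) = (-10.6, 10.9). Then |FJ| = |J − F| = 15.2.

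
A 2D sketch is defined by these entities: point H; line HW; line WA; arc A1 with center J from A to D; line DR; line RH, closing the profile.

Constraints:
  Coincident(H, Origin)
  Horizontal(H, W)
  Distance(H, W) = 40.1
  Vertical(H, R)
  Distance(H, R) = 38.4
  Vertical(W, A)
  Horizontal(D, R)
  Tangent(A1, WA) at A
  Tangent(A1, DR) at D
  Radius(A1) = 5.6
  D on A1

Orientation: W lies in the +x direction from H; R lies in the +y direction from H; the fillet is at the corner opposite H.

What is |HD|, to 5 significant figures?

51.622

H is at the origin; HW is horizontal with |HW| = 40.1 and W on the +x side, so W = (40.100, 0.0000). HR is vertical with |HR| = 38.4 and R on the +y side, so R = (0.0000, 38.400). The virtual corner opposite H is at (40.100, 38.400). Since A1 is tangent to WA there, JA ⟂ WA and since A1 is tangent to DR there, JD ⟂ DR, with radius 5.6, so the center J sits 5.6 in from both sides at J = (34.500, 32.800). That places the tangent points at A = (40.100, 32.800) on WA and D = (34.500, 38.400) on DR. Then |HD| = |D − H| = 51.622.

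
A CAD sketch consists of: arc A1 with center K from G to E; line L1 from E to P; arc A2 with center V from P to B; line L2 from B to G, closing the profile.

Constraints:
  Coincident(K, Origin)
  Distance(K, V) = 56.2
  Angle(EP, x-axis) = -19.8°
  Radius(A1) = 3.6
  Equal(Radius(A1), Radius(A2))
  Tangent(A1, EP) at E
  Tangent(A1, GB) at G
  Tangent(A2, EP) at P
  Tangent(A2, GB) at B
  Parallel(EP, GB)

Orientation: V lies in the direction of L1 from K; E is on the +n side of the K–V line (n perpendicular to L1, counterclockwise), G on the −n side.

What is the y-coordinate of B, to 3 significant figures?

-22.4

Tangency of A1 to both parallel lines with radius 3.6 puts E and G at K ± 3.6·n: E = (1.22, 3.39), G = (-1.22, -3.39). Equal radii place P and B the same way about V: P = V + 3.6·n = (54.1, -15.6), B = V − 3.6·n = (51.7, -22.4). So B.y = -22.4.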